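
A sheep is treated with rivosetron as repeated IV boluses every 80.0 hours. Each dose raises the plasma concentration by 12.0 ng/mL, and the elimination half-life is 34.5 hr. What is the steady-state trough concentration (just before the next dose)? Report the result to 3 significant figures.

k = ln 2 / 34.5 = 0.02009 hr⁻¹
Fraction remaining after one interval: e^(−kτ) = e^(−0.02009 × 80.0) = 0.2004
R = 1 / (1 − 0.2004) = 1.251
Css,max = 12.0 × 1.251 = 15.01 ng/mL
Css,min = Css,max × e^(−kτ) = 15.01 × 0.2004 ≈ 3.01 ng/mL

3.01 ng/mL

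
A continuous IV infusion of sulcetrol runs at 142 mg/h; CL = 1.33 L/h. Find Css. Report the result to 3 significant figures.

107 mg/L

Css = infusion rate / CL = 142 / 1.33 ≈ 107 mg/L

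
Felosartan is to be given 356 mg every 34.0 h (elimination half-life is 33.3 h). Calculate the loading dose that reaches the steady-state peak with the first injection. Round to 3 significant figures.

k = ln 2 / 33.3 = 0.02082 h⁻¹
Accumulation ratio R = 1 / (1 − e^(−kτ)) = 1 / (1 − e^(−0.02082×34.0)) = 1 / (1 − 0.4928) = 1.971
Loading dose = maintenance dose × R = 356 × 1.971 ≈ 702 mg

702 mg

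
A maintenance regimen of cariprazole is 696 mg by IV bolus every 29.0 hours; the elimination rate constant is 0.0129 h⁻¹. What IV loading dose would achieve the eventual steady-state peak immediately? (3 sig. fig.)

2230 mg

Accumulation ratio R = 1 / (1 − e^(−kτ)) = 1 / (1 − e^(−0.01290×29.0)) = 1 / (1 − 0.6879) = 3.204
Loading dose = maintenance dose × R = 696 × 3.204 ≈ 2230 mg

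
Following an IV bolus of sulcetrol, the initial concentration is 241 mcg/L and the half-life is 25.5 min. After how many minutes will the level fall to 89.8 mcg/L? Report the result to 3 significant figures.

k = ln 2 / 25.5 = 0.02718 min⁻¹
C(t) = C₀ e^(−kt)  ⇒  t = ln(C₀/C) / k
t = ln(241/89.8) / 0.02718 = 0.9872 / 0.02718 ≈ 36.3 minutes

36.3 minutes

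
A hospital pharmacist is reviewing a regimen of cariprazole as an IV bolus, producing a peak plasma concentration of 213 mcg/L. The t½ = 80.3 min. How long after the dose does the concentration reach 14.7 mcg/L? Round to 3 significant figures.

k = ln 2 / 80.3 = 0.008632 min⁻¹
C(t) = C₀ e^(−kt)  ⇒  t = ln(C₀/C) / k
t = ln(213/14.7) / 0.008632 = 2.673 / 0.008632 ≈ 310 minutes

310 minutes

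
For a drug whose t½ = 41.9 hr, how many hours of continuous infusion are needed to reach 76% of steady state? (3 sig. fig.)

86.3 hours

k = ln 2 / 41.9 = 0.01654 hr⁻¹
f = 1 − e^(−kt)  ⇒  t = −ln(1 − f) / k
t = −ln(1 − 0.76) / 0.01654 = 1.427 / 0.01654 ≈ 86.3 hours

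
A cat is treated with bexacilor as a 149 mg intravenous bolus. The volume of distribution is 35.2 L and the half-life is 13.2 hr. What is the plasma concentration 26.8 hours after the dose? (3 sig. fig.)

1.04 mg/L

C₀ = dose / V = 149 / 35.2 = 4.233 mg/L
k = ln 2 / 13.2 = 0.05251 hr⁻¹
C(t) = C₀ e^(−kt) = 4.233 × e^(−0.05251 × 26.8) = 4.233 × e^(−1.407) = 4.233 × 0.2448 ≈ 1.04 mg/L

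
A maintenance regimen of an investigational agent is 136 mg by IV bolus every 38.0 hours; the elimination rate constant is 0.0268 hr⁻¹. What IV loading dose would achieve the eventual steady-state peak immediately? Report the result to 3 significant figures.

Accumulation ratio R = 1 / (1 − e^(−kτ)) = 1 / (1 − e^(−0.02680×38.0)) = 1 / (1 − 0.3612) = 1.565
Loading dose = maintenance dose × R = 136 × 1.565 ≈ 213 mg

213 mg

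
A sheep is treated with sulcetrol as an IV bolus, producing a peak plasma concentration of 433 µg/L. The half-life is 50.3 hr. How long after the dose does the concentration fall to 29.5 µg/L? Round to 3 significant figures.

k = ln 2 / 50.3 = 0.01378 hr⁻¹
C(t) = C₀ e^(−kt)  ⇒  t = ln(C₀/C) / k
t = ln(433/29.5) / 0.01378 = 2.686 / 0.01378 ≈ 195 hours

195 hours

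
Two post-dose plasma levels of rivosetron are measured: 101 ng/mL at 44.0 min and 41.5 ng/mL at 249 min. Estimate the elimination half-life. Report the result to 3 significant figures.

160 minutes

k = ln(C₁/C₂) / (t₂ − t₁) = ln(101/41.5) / (249 − 44.0)
  = 0.8894 / 205.0 = 0.004339 min⁻¹
t½ = ln 2 / k = ln 2 / 0.004339 ≈ 160 minutes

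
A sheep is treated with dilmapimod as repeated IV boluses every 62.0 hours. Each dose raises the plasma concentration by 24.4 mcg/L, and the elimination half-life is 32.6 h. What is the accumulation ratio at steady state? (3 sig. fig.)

1.37

k = ln 2 / 32.6 = 0.02126 h⁻¹
Fraction remaining after one interval: e^(−kτ) = e^(−0.02126 × 62.0) = 0.2676
R = 1 / (1 − 0.2676) = 1 / 0.7324 ≈ 1.37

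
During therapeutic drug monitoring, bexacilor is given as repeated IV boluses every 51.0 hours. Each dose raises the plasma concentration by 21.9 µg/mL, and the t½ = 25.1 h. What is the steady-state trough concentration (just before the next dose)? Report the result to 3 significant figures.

k = ln 2 / 25.1 = 0.02762 h⁻¹
Fraction remaining after one interval: e^(−kτ) = e^(−0.02762 × 51.0) = 0.2445
R = 1 / (1 − 0.2445) = 1.324
Css,max = 21.9 × 1.324 = 28.99 µg/mL
Css,min = Css,max × e^(−kτ) = 28.99 × 0.2445 ≈ 7.09 µg/mL

7.09 µg/mL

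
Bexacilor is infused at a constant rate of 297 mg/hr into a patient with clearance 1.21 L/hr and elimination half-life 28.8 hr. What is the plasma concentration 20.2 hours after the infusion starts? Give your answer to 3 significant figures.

94.5 µg/mL

Css = rate / CL = 297 / 1.21 = 245.5 µg/mL
k = ln 2 / 28.8 = 0.02407 hr⁻¹
C(t) = Css (1 − e^(−kt)) = 245.5 × (1 − e^(−0.4862)) = 245.5 × 0.3850 ≈ 94.5 µg/mL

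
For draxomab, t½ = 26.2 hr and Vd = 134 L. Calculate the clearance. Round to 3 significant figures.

k = ln 2 / t½ = ln 2 / 26.2 = 0.02646 hr⁻¹
CL = k · V = 0.02646 × 134 ≈ 3.55 L/hr

3.55 L/hr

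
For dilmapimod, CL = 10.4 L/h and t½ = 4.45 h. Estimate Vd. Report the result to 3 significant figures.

k = ln 2 / t½ = ln 2 / 4.45 = 0.1558 h⁻¹
V = CL / k = 10.4 / 0.1558 ≈ 66.8 L

66.8 L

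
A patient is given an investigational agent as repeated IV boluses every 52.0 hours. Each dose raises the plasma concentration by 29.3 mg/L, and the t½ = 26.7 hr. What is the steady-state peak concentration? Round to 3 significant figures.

k = ln 2 / 26.7 = 0.02596 hr⁻¹
Fraction remaining after one interval: e^(−kτ) = e^(−0.02596 × 52.0) = 0.2593
R = 1 / (1 − 0.2593) = 1.350
Css,max = 29.3 × 1.350 ≈ 39.6 mg/L

39.6 mg/L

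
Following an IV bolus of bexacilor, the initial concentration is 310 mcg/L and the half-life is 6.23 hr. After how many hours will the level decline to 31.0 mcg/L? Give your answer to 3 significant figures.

k = ln 2 / 6.23 = 0.1113 hr⁻¹
C(t) = C₀ e^(−kt)  ⇒  t = ln(C₀/C) / k
t = ln(310/31.0) / 0.1113 = 2.303 / 0.1113 ≈ 20.7 hours

20.7 hours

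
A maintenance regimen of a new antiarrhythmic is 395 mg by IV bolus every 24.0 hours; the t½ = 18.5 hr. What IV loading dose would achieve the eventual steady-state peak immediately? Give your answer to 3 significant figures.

k = ln 2 / 18.5 = 0.03747 hr⁻¹
Accumulation ratio R = 1 / (1 − e^(−kτ)) = 1 / (1 − e^(−0.03747×24.0)) = 1 / (1 − 0.4069) = 1.686
Loading dose = maintenance dose × R = 395 × 1.686 ≈ 666 mg

666 mg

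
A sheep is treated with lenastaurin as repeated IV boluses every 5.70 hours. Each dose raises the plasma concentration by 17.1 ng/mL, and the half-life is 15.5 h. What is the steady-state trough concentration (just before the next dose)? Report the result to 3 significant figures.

k = ln 2 / 15.5 = 0.04472 h⁻¹
Fraction remaining after one interval: e^(−kτ) = e^(−0.04472 × 5.70) = 0.7750
R = 1 / (1 − 0.7750) = 4.444
Css,max = 17.1 × 4.444 = 76.00 ng/mL
Css,min = Css,max × e^(−kτ) = 76.00 × 0.7750 ≈ 58.9 ng/mL

58.9 ng/mL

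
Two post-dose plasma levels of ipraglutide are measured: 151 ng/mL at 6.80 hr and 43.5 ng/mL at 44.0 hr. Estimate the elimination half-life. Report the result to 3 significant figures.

20.7 hours

k = ln(C₁/C₂) / (t₂ − t₁) = ln(151/43.5) / (44.0 − 6.80)
  = 1.245 / 37.20 = 0.03345 hr⁻¹
t½ = ln 2 / k = ln 2 / 0.03345 ≈ 20.7 hours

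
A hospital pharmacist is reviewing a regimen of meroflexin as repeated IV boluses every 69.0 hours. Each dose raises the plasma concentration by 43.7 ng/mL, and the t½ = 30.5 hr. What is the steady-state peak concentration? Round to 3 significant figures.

k = ln 2 / 30.5 = 0.02273 hr⁻¹
Fraction remaining after one interval: e^(−kτ) = e^(−0.02273 × 69.0) = 0.2084
R = 1 / (1 − 0.2084) = 1.263
Css,max = 43.7 × 1.263 ≈ 55.2 ng/mL

55.2 ng/mL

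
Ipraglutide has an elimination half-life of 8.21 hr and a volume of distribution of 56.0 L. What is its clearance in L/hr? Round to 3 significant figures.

4.73 L/hr

k = ln 2 / t½ = ln 2 / 8.21 = 0.08443 hr⁻¹
CL = k · V = 0.08443 × 56.0 ≈ 4.73 L/hr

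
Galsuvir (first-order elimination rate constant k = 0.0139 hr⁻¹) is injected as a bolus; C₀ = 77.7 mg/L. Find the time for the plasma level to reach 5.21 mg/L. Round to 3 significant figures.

194 hours

C(t) = C₀ e^(−kt)  ⇒  t = ln(C₀/C) / k
t = ln(77.7/5.21) / 0.01390 = 2.702 / 0.01390 ≈ 194 hours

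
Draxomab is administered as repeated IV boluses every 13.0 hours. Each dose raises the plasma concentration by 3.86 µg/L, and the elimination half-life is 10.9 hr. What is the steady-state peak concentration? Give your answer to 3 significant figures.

k = ln 2 / 10.9 = 0.06359 hr⁻¹
Fraction remaining after one interval: e^(−kτ) = e^(−0.06359 × 13.0) = 0.4375
R = 1 / (1 − 0.4375) = 1.778
Css,max = 3.86 × 1.778 ≈ 6.86 µg/L

6.86 µg/L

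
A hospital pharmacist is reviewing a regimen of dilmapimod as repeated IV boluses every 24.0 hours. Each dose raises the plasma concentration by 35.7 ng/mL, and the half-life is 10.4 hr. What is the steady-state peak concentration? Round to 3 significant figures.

k = ln 2 / 10.4 = 0.06665 hr⁻¹
Fraction remaining after one interval: e^(−kτ) = e^(−0.06665 × 24.0) = 0.2020
R = 1 / (1 − 0.2020) = 1.253
Css,max = 35.7 × 1.253 ≈ 44.7 ng/mL

44.7 ng/mL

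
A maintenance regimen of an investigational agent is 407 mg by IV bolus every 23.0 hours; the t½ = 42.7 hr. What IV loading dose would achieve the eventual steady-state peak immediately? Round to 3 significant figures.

k = ln 2 / 42.7 = 0.01623 hr⁻¹
Accumulation ratio R = 1 / (1 − e^(−kτ)) = 1 / (1 − e^(−0.01623×23.0)) = 1 / (1 − 0.6884) = 3.209
Loading dose = maintenance dose × R = 407 × 3.209 ≈ 1310 mg

1310 mg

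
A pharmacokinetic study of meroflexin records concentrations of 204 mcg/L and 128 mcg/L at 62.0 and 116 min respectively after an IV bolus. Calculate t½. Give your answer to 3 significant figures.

80.3 minutes

k = ln(C₁/C₂) / (t₂ − t₁) = ln(204/128) / (116 − 62.0)
  = 0.4661 / 54.00 = 0.008631 min⁻¹
t½ = ln 2 / k = ln 2 / 0.008631 ≈ 80.3 minutes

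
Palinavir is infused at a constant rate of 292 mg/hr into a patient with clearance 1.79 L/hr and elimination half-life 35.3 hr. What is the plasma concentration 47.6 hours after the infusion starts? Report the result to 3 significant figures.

99.1 mg/L

Css = rate / CL = 292 / 1.79 = 163.1 mg/L
k = ln 2 / 35.3 = 0.01964 hr⁻¹
C(t) = Css (1 − e^(−kt)) = 163.1 × (1 − e^(−0.9347)) = 163.1 × 0.6073 ≈ 99.1 mg/L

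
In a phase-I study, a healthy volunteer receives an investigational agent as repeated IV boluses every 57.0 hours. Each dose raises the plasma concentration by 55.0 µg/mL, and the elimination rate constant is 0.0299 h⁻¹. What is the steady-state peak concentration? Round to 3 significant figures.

Fraction remaining after one interval: e^(−kτ) = e^(−0.02990 × 57.0) = 0.1819
R = 1 / (1 − 0.1819) = 1.222
Css,max = 55.0 × 1.222 ≈ 67.2 µg/mL

67.2 µg/mL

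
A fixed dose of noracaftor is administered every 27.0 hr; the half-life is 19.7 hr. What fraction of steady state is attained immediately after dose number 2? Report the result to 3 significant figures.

0.850

k = ln 2 / 19.7 = 0.03519 hr⁻¹
f_n = 1 − e^(−nkτ) = 1 − e^(−2 × 0.03519 × 27.0) = 1 − e^(−1.900) = 1 − 0.1496 ≈ 0.850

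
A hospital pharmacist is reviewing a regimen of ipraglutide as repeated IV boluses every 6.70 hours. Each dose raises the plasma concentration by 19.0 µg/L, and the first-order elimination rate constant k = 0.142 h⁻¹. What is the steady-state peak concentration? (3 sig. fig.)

31.0 µg/L

Fraction remaining after one interval: e^(−kτ) = e^(−0.1420 × 6.70) = 0.3862
R = 1 / (1 − 0.3862) = 1.629
Css,max = 19.0 × 1.629 ≈ 31.0 µg/L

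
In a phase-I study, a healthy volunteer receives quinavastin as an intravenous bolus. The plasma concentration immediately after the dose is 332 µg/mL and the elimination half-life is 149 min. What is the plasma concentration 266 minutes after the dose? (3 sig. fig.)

96.3 µg/mL

k = ln 2 / 149 = 0.004652 min⁻¹
C(t) = C₀ e^(−kt) = 332 × e^(−0.004652 × 266) = 332 × e^(−1.237) = 332 × 0.2901 ≈ 96.3 µg/mL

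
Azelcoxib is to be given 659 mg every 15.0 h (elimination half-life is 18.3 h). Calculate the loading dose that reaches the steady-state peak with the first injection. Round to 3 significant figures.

1520 mg

k = ln 2 / 18.3 = 0.03788 h⁻¹
Accumulation ratio R = 1 / (1 − e^(−kτ)) = 1 / (1 − e^(−0.03788×15.0)) = 1 / (1 − 0.5666) = 2.307
Loading dose = maintenance dose × R = 659 × 2.307 ≈ 1520 mg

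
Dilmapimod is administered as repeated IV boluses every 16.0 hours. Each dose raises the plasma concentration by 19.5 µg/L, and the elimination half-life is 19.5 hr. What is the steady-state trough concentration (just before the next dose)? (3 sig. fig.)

k = ln 2 / 19.5 = 0.03555 hr⁻¹
Fraction remaining after one interval: e^(−kτ) = e^(−0.03555 × 16.0) = 0.5662
R = 1 / (1 − 0.5662) = 2.305
Css,max = 19.5 × 2.305 = 44.96 µg/L
Css,min = Css,max × e^(−kτ) = 44.96 × 0.5662 ≈ 25.5 µg/L

25.5 µg/L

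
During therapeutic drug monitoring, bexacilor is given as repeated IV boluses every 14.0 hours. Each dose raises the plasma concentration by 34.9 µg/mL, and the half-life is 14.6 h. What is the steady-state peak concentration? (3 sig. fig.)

k = ln 2 / 14.6 = 0.04748 h⁻¹
Fraction remaining after one interval: e^(−kτ) = e^(−0.04748 × 14.0) = 0.5144
R = 1 / (1 − 0.5144) = 2.060
Css,max = 34.9 × 2.060 ≈ 71.9 µg/mL

71.9 µg/mL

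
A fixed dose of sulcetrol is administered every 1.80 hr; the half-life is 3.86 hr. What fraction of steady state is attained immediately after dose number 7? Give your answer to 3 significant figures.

k = ln 2 / 3.86 = 0.1796 hr⁻¹
f_n = 1 − e^(−nkτ) = 1 − e^(−7 × 0.1796 × 1.80) = 1 − e^(−2.263) = 1 − 0.1041 ≈ 0.896

0.896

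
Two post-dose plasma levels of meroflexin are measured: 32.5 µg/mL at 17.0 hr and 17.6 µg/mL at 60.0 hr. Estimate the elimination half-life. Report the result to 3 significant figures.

k = ln(C₁/C₂) / (t₂ − t₁) = ln(32.5/17.6) / (60.0 − 17.0)
  = 0.6133 / 43.00 = 0.01426 hr⁻¹
t½ = ln 2 / k = ln 2 / 0.01426 ≈ 48.6 hours

48.6 hours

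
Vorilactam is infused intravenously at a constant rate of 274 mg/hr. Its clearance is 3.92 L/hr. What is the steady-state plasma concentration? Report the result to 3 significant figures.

69.9 mg/L

Css = infusion rate / CL = 274 / 3.92 ≈ 69.9 mg/L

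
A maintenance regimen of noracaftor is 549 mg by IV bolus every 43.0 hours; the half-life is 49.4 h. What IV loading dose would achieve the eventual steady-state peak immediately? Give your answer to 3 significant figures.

1210 mg

k = ln 2 / 49.4 = 0.01403 h⁻¹
Accumulation ratio R = 1 / (1 − e^(−kτ)) = 1 / (1 − e^(−0.01403×43.0)) = 1 / (1 − 0.5470) = 2.207
Loading dose = maintenance dose × R = 549 × 2.207 ≈ 1210 mg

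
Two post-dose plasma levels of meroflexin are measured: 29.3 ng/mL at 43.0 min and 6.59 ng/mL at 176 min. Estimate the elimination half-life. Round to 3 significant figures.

61.8 minutes

k = ln(C₁/C₂) / (t₂ − t₁) = ln(29.3/6.59) / (176 − 43.0)
  = 1.492 / 133.0 = 0.01122 min⁻¹
t½ = ln 2 / k = ln 2 / 0.01122 ≈ 61.8 minutes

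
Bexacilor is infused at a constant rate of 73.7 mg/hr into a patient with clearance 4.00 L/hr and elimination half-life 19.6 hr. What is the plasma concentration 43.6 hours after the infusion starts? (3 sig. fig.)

14.5 µg/mL

Css = rate / CL = 73.7 / 4.00 = 18.43 µg/mL
k = ln 2 / 19.6 = 0.03536 hr⁻¹
C(t) = Css (1 − e^(−kt)) = 18.43 × (1 − e^(−1.542)) = 18.43 × 0.7860 ≈ 14.5 µg/mL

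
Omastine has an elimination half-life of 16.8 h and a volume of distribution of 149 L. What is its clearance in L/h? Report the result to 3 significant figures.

6.15 L/h

k = ln 2 / t½ = ln 2 / 16.8 = 0.04126 h⁻¹
CL = k · V = 0.04126 × 149 ≈ 6.15 L/h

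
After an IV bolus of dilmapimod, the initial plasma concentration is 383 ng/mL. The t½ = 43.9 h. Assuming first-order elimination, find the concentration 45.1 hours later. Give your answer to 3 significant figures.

k = ln 2 / 43.9 = 0.01579 h⁻¹
45.1 h is 1.027 half-lives, so C = 383 × (1/2)^1.027 = 383 × 0.4906 ≈ 188 ng/mL

188 ng/mL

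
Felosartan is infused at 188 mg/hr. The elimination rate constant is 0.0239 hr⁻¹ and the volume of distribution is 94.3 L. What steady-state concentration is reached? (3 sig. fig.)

CL = k · V = 0.0239 × 94.3 = 2.254 L/hr
Css = rate / CL = 188 / 2.254 ≈ 83.4 mg/L

83.4 mg/L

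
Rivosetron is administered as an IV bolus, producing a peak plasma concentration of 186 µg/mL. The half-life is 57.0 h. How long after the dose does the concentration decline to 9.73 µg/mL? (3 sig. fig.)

243 hours

k = ln 2 / 57.0 = 0.01216 h⁻¹
C(t) = C₀ e^(−kt)  ⇒  t = ln(C₀/C) / k
t = ln(186/9.73) / 0.01216 = 2.951 / 0.01216 ≈ 243 hours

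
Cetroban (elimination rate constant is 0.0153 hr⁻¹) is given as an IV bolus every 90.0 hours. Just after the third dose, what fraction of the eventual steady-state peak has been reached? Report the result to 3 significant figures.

f_n = 1 − e^(−nkτ) = 1 − e^(−3 × 0.01530 × 90.0) = 1 − e^(−4.131) = 1 − 0.01607 ≈ 0.984

0.984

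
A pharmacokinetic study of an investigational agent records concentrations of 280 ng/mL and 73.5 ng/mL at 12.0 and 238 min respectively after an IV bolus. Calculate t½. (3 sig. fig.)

117 minutes

k = ln(C₁/C₂) / (t₂ − t₁) = ln(280/73.5) / (238 − 12.0)
  = 1.338 / 226.0 = 0.005918 min⁻¹
t½ = ln 2 / k = ln 2 / 0.005918 ≈ 117 minutes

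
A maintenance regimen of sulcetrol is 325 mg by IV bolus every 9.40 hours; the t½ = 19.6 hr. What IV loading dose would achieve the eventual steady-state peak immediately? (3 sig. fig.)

k = ln 2 / 19.6 = 0.03536 hr⁻¹
Accumulation ratio R = 1 / (1 − e^(−kτ)) = 1 / (1 − e^(−0.03536×9.40)) = 1 / (1 − 0.7172) = 3.536
Loading dose = maintenance dose × R = 325 × 3.536 ≈ 1150 mg

1150 mg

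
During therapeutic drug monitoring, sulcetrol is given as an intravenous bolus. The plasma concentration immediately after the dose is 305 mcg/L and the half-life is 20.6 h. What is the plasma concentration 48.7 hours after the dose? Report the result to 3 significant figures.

59.2 mcg/L

k = ln 2 / 20.6 = 0.03365 h⁻¹
48.7 h is 2.364 half-lives, so C = 305 × (1/2)^2.364 = 305 × 0.1942 ≈ 59.2 mcg/L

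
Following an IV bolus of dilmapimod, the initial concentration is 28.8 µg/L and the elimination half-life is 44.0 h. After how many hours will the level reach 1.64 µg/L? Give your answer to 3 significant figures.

k = ln 2 / 44.0 = 0.01575 h⁻¹
C(t) = C₀ e^(−kt)  ⇒  t = ln(C₀/C) / k
t = ln(28.8/1.64) / 0.01575 = 2.866 / 0.01575 ≈ 182 hours

182 hours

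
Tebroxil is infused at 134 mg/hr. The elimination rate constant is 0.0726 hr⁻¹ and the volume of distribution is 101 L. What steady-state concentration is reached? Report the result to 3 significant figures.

18.3 mg/L

CL = k · V = 0.0726 × 101 = 7.333 L/hr
Css = rate / CL = 134 / 7.333 ≈ 18.3 mg/L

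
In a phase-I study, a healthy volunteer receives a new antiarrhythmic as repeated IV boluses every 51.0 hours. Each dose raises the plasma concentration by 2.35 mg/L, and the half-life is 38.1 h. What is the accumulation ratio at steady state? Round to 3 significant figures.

k = ln 2 / 38.1 = 0.01819 h⁻¹
Fraction remaining after one interval: e^(−kτ) = e^(−0.01819 × 51.0) = 0.3954
R = 1 / (1 − 0.3954) = 1 / 0.6046 ≈ 1.65

1.65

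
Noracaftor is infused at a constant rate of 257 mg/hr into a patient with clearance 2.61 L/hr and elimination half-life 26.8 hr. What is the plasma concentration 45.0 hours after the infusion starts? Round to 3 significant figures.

67.7 µg/mL

Css = rate / CL = 257 / 2.61 = 98.47 µg/mL
k = ln 2 / 26.8 = 0.02586 hr⁻¹
C(t) = Css (1 − e^(−kt)) = 98.47 × (1 − e^(−1.164)) = 98.47 × 0.6877 ≈ 67.7 µg/mL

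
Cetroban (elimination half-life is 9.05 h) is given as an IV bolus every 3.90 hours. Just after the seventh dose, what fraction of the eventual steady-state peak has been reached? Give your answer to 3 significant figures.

k = ln 2 / 9.05 = 0.07659 h⁻¹
f_n = 1 − e^(−nkτ) = 1 − e^(−7 × 0.07659 × 3.90) = 1 − e^(−2.091) = 1 − 0.1236 ≈ 0.876

0.876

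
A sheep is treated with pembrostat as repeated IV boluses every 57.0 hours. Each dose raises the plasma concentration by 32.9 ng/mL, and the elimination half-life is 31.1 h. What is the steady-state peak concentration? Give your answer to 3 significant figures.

45.7 ng/mL

k = ln 2 / 31.1 = 0.02229 h⁻¹
Fraction remaining after one interval: e^(−kτ) = e^(−0.02229 × 57.0) = 0.2807
R = 1 / (1 − 0.2807) = 1.390
Css,max = 32.9 × 1.390 ≈ 45.7 ng/mL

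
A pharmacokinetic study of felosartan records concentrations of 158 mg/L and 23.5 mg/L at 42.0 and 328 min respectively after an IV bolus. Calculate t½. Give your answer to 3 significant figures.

k = ln(C₁/C₂) / (t₂ − t₁) = ln(158/23.5) / (328 − 42.0)
  = 1.906 / 286.0 = 0.006663 min⁻¹
t½ = ln 2 / k = ln 2 / 0.006663 ≈ 104 minutes

104 minutes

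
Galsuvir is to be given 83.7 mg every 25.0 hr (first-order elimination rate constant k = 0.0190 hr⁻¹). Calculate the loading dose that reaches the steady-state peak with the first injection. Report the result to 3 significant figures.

Accumulation ratio R = 1 / (1 − e^(−kτ)) = 1 / (1 − e^(−0.01900×25.0)) = 1 / (1 − 0.6219) = 2.645
Loading dose = maintenance dose × R = 83.7 × 2.645 ≈ 221 mg

221 mg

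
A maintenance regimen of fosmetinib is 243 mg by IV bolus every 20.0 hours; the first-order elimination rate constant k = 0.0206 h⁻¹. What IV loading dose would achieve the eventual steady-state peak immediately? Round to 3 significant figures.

720 mg

Accumulation ratio R = 1 / (1 − e^(−kτ)) = 1 / (1 − e^(−0.02060×20.0)) = 1 / (1 − 0.6623) = 2.961
Loading dose = maintenance dose × R = 243 × 2.961 ≈ 720 mg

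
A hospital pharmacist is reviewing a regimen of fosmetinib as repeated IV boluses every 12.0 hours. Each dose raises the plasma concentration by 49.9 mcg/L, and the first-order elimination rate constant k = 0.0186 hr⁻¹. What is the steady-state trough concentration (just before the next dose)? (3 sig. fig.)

200 mcg/L

Fraction remaining after one interval: e^(−kτ) = e^(−0.01860 × 12.0) = 0.8000
R = 1 / (1 − 0.8000) = 4.999
Css,max = 49.9 × 4.999 = 249.4 mcg/L
Css,min = Css,max × e^(−kτ) = 249.4 × 0.8000 ≈ 200 mcg/L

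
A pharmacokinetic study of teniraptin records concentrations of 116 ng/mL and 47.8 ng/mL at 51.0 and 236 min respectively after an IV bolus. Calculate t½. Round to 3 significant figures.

k = ln(C₁/C₂) / (t₂ − t₁) = ln(116/47.8) / (236 − 51.0)
  = 0.8866 / 185.0 = 0.004792 min⁻¹
t½ = ln 2 / k = ln 2 / 0.004792 ≈ 145 minutes

145 minutes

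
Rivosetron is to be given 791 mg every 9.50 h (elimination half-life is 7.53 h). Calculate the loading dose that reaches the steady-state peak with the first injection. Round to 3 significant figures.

1360 mg

k = ln 2 / 7.53 = 0.09205 h⁻¹
Accumulation ratio R = 1 / (1 − e^(−kτ)) = 1 / (1 − e^(−0.09205×9.50)) = 1 / (1 − 0.4171) = 1.715
Loading dose = maintenance dose × R = 791 × 1.715 ≈ 1360 mg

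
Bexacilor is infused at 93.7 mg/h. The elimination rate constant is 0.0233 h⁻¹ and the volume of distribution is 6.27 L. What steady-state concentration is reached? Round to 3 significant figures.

641 µg/mL

CL = k · V = 0.0233 × 6.27 = 0.1461 L/h
Css = rate / CL = 93.7 / 0.1461 ≈ 641 µg/mL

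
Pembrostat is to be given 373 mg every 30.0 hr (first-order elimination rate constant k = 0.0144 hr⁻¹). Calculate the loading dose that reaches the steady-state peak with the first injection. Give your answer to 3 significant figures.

1060 mg

Accumulation ratio R = 1 / (1 − e^(−kτ)) = 1 / (1 − e^(−0.01440×30.0)) = 1 / (1 − 0.6492) = 2.851
Loading dose = maintenance dose × R = 373 × 2.851 ≈ 1060 mg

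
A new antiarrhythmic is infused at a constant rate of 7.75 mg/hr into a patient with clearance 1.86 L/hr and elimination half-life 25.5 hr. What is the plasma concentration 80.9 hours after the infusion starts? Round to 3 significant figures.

Css = rate / CL = 7.75 / 1.86 = 4.167 µg/mL
k = ln 2 / 25.5 = 0.02718 hr⁻¹
C(t) = Css (1 − e^(−kt)) = 4.167 × (1 − e^(−2.199)) = 4.167 × 0.8891 ≈ 3.70 µg/mL

3.70 µg/mL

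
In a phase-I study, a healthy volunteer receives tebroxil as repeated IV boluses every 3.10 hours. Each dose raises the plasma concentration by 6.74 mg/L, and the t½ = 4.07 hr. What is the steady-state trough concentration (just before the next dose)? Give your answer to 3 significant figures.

9.69 mg/L

k = ln 2 / 4.07 = 0.1703 hr⁻¹
Fraction remaining after one interval: e^(−kτ) = e^(−0.1703 × 3.10) = 0.5898
R = 1 / (1 − 0.5898) = 2.438
Css,max = 6.74 × 2.438 = 16.43 mg/L
Css,min = Css,max × e^(−kτ) = 16.43 × 0.5898 ≈ 9.69 mg/L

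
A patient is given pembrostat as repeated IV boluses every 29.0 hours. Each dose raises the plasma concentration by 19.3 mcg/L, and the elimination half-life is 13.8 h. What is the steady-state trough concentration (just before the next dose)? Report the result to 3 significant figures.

5.86 mcg/L

k = ln 2 / 13.8 = 0.05023 h⁻¹
Fraction remaining after one interval: e^(−kτ) = e^(−0.05023 × 29.0) = 0.2330
R = 1 / (1 − 0.2330) = 1.304
Css,max = 19.3 × 1.304 = 25.16 mcg/L
Css,min = Css,max × e^(−kτ) = 25.16 × 0.2330 ≈ 5.86 mcg/L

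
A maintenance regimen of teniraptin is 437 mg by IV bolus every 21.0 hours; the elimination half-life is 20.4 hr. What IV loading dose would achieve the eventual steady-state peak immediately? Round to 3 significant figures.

k = ln 2 / 20.4 = 0.03398 hr⁻¹
Accumulation ratio R = 1 / (1 − e^(−kτ)) = 1 / (1 − e^(−0.03398×21.0)) = 1 / (1 − 0.4899) = 1.960
Loading dose = maintenance dose × R = 437 × 1.960 ≈ 857 mg

857 mg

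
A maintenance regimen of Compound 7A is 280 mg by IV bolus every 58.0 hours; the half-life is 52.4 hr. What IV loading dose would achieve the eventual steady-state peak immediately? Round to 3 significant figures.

523 mg

k = ln 2 / 52.4 = 0.01323 hr⁻¹
Accumulation ratio R = 1 / (1 − e^(−kτ)) = 1 / (1 − e^(−0.01323×58.0)) = 1 / (1 − 0.4643) = 1.867
Loading dose = maintenance dose × R = 280 × 1.867 ≈ 523 mg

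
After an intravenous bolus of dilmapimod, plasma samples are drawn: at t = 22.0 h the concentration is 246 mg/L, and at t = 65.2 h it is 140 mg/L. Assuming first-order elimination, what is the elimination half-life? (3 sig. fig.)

k = ln(C₁/C₂) / (t₂ − t₁) = ln(246/140) / (65.2 − 22.0)
  = 0.5637 / 43.20 = 0.01305 h⁻¹
t½ = ln 2 / k = ln 2 / 0.01305 ≈ 53.1 hours

53.1 hours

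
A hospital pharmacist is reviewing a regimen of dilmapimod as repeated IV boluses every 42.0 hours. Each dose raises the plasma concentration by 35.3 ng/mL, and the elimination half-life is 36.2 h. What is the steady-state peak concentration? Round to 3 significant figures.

63.9 ng/mL

k = ln 2 / 36.2 = 0.01915 h⁻¹
Fraction remaining after one interval: e^(−kτ) = e^(−0.01915 × 42.0) = 0.4474
R = 1 / (1 − 0.4474) = 1.810
Css,max = 35.3 × 1.810 ≈ 63.9 ng/mL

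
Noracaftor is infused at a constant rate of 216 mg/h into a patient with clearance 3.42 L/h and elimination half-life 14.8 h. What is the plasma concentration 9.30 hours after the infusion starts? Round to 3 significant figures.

22.3 mg/L

Css = rate / CL = 216 / 3.42 = 63.16 mg/L
k = ln 2 / 14.8 = 0.04683 h⁻¹
C(t) = Css (1 − e^(−kt)) = 63.16 × (1 − e^(−0.4356)) = 63.16 × 0.3531 ≈ 22.3 mg/L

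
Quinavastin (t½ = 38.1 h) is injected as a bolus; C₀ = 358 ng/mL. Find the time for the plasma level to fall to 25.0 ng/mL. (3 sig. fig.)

146 hours

k = ln 2 / 38.1 = 0.01819 h⁻¹
C(t) = C₀ e^(−kt)  ⇒  t = ln(C₀/C) / k
t = ln(358/25.0) / 0.01819 = 2.662 / 0.01819 ≈ 146 hours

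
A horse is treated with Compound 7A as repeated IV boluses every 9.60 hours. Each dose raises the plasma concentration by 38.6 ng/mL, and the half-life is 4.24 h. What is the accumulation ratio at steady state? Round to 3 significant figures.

1.26

k = ln 2 / 4.24 = 0.1635 h⁻¹
Fraction remaining after one interval: e^(−kτ) = e^(−0.1635 × 9.60) = 0.2082
R = 1 / (1 − 0.2082) = 1 / 0.7918 ≈ 1.26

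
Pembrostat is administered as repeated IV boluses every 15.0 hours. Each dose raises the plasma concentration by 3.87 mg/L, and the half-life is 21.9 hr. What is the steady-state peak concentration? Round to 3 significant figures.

k = ln 2 / 21.9 = 0.03165 hr⁻¹
Fraction remaining after one interval: e^(−kτ) = e^(−0.03165 × 15.0) = 0.6220
R = 1 / (1 − 0.6220) = 2.646
Css,max = 3.87 × 2.646 ≈ 10.2 mg/L

10.2 mg/L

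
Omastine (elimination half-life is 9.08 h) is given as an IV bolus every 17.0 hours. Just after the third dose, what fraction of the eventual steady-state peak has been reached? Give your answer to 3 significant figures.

0.980

k = ln 2 / 9.08 = 0.07634 h⁻¹
f_n = 1 − e^(−nkτ) = 1 − e^(−3 × 0.07634 × 17.0) = 1 − e^(−3.893) = 1 − 0.02038 ≈ 0.980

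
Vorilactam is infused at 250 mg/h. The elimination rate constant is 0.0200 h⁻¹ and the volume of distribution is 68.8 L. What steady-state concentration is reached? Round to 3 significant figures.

182 mg/L

CL = k · V = 0.0200 × 68.8 = 1.376 L/h
Css = rate / CL = 250 / 1.376 ≈ 182 mg/L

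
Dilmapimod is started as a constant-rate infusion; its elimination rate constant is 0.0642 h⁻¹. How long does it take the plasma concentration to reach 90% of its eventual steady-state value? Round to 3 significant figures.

f = 1 − e^(−kt)  ⇒  t = −ln(1 − f) / k
t = −ln(1 − 0.9) / 0.06420 = 2.303 / 0.06420 ≈ 35.9 hours

35.9 hours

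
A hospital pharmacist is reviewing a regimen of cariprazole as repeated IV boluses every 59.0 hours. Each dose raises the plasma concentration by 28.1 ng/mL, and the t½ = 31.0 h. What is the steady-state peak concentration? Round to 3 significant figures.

k = ln 2 / 31.0 = 0.02236 h⁻¹
Fraction remaining after one interval: e^(−kτ) = e^(−0.02236 × 59.0) = 0.2673
R = 1 / (1 − 0.2673) = 1.365
Css,max = 28.1 × 1.365 ≈ 38.4 ng/mL

38.4 ng/mL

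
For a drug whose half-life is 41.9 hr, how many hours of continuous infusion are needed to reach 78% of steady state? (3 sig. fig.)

91.5 hours

k = ln 2 / 41.9 = 0.01654 hr⁻¹
f = 1 − e^(−kt)  ⇒  t = −ln(1 − f) / k
t = −ln(1 − 0.78) / 0.01654 = 1.514 / 0.01654 ≈ 91.5 hours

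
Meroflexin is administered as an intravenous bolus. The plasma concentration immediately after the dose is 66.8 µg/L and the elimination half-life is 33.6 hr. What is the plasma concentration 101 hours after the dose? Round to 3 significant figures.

8.32 µg/L

k = ln 2 / 33.6 = 0.02063 hr⁻¹
101 hr is 3.006 half-lives, so C = 66.8 × (1/2)^3.006 = 66.8 × 0.1245 ≈ 8.32 µg/L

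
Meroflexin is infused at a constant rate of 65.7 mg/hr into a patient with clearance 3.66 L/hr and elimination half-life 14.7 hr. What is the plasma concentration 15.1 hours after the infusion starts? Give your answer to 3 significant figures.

9.14 mg/L

Css = rate / CL = 65.7 / 3.66 = 17.95 mg/L
k = ln 2 / 14.7 = 0.04715 hr⁻¹
C(t) = Css (1 − e^(−kt)) = 17.95 × (1 − e^(−0.7120)) = 17.95 × 0.5093 ≈ 9.14 mg/L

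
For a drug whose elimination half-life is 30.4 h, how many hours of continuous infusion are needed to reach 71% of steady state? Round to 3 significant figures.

54.3 hours

k = ln 2 / 30.4 = 0.02280 h⁻¹
f = 1 − e^(−kt)  ⇒  t = −ln(1 − f) / k
t = −ln(1 − 0.71) / 0.02280 = 1.238 / 0.02280 ≈ 54.3 hours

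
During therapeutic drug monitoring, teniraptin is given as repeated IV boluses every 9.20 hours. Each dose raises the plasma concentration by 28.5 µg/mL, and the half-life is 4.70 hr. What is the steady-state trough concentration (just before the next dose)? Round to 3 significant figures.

9.88 µg/mL

k = ln 2 / 4.70 = 0.1475 hr⁻¹
Fraction remaining after one interval: e^(−kτ) = e^(−0.1475 × 9.20) = 0.2575
R = 1 / (1 − 0.2575) = 1.347
Css,max = 28.5 × 1.347 = 38.38 µg/mL
Css,min = Css,max × e^(−kτ) = 38.38 × 0.2575 ≈ 9.88 µg/mL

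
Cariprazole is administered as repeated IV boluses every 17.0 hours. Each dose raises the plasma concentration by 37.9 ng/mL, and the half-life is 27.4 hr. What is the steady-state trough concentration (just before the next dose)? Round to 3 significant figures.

70.5 ng/mL

k = ln 2 / 27.4 = 0.02530 hr⁻¹
Fraction remaining after one interval: e^(−kτ) = e^(−0.02530 × 17.0) = 0.6505
R = 1 / (1 − 0.6505) = 2.861
Css,max = 37.9 × 2.861 = 108.4 ng/mL
Css,min = Css,max × e^(−kτ) = 108.4 × 0.6505 ≈ 70.5 ng/mL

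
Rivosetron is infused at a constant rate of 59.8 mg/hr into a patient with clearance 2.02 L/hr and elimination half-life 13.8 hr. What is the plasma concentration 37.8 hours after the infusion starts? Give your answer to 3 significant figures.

Css = rate / CL = 59.8 / 2.02 = 29.60 µg/mL
k = ln 2 / 13.8 = 0.05023 hr⁻¹
C(t) = Css (1 − e^(−kt)) = 29.60 × (1 − e^(−1.899)) = 29.60 × 0.8502 ≈ 25.2 µg/mL

25.2 µg/mL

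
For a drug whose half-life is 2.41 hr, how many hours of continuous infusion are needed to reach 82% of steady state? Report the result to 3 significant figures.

5.96 hours

k = ln 2 / 2.41 = 0.2876 hr⁻¹
f = 1 − e^(−kt)  ⇒  t = −ln(1 − f) / k
t = −ln(1 − 0.82) / 0.2876 = 1.715 / 0.2876 ≈ 5.96 hours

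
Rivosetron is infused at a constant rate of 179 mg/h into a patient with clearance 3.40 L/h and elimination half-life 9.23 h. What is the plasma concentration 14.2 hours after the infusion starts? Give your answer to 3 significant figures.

Css = rate / CL = 179 / 3.40 = 52.65 µg/mL
k = ln 2 / 9.23 = 0.07510 h⁻¹
C(t) = Css (1 − e^(−kt)) = 52.65 × (1 − e^(−1.066)) = 52.65 × 0.6557 ≈ 34.5 µg/mL

34.5 µg/mL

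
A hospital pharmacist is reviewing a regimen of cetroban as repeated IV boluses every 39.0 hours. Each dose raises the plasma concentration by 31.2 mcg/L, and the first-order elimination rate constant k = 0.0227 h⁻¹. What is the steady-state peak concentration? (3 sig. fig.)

Fraction remaining after one interval: e^(−kτ) = e^(−0.02270 × 39.0) = 0.4126
R = 1 / (1 − 0.4126) = 1.702
Css,max = 31.2 × 1.702 ≈ 53.1 mcg/L

53.1 mcg/L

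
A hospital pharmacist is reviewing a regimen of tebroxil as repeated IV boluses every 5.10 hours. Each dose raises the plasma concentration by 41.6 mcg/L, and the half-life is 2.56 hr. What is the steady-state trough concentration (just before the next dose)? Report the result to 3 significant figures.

k = ln 2 / 2.56 = 0.2708 hr⁻¹
Fraction remaining after one interval: e^(−kτ) = e^(−0.2708 × 5.10) = 0.2514
R = 1 / (1 − 0.2514) = 1.336
Css,max = 41.6 × 1.336 = 55.57 mcg/L
Css,min = Css,max × e^(−kτ) = 55.57 × 0.2514 ≈ 14.0 mcg/L

14.0 mcg/L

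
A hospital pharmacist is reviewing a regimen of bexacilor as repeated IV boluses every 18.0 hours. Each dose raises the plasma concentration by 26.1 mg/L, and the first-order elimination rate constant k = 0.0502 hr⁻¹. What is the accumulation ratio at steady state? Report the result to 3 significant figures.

Fraction remaining after one interval: e^(−kτ) = e^(−0.05020 × 18.0) = 0.4051
R = 1 / (1 − 0.4051) = 1 / 0.5949 ≈ 1.68

1.68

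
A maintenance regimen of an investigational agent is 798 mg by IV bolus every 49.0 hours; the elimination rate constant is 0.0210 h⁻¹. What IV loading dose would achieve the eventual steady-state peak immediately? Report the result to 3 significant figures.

Accumulation ratio R = 1 / (1 − e^(−kτ)) = 1 / (1 − e^(−0.02100×49.0)) = 1 / (1 − 0.3574) = 1.556
Loading dose = maintenance dose × R = 798 × 1.556 ≈ 1240 mg

1240 mg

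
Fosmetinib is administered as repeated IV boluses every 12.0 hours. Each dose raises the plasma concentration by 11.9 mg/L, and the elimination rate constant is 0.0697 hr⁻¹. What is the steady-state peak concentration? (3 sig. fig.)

21.0 mg/L

Fraction remaining after one interval: e^(−kτ) = e^(−0.06970 × 12.0) = 0.4333
R = 1 / (1 − 0.4333) = 1.765
Css,max = 11.9 × 1.765 ≈ 21.0 mg/L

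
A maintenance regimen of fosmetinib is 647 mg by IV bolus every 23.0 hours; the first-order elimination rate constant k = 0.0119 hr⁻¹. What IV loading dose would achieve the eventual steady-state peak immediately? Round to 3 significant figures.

Accumulation ratio R = 1 / (1 − e^(−kτ)) = 1 / (1 − e^(−0.01190×23.0)) = 1 / (1 − 0.7606) = 4.176
Loading dose = maintenance dose × R = 647 × 4.176 ≈ 2700 mg

2700 mg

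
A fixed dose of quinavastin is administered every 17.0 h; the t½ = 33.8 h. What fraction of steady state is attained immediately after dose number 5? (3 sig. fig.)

k = ln 2 / 33.8 = 0.02051 h⁻¹
f_n = 1 − e^(−nkτ) = 1 − e^(−5 × 0.02051 × 17.0) = 1 − e^(−1.743) = 1 − 0.1750 ≈ 0.825

0.825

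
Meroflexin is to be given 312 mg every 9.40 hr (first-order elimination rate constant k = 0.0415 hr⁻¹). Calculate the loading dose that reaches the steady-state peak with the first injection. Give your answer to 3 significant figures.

Accumulation ratio R = 1 / (1 − e^(−kτ)) = 1 / (1 − e^(−0.04150×9.40)) = 1 / (1 − 0.6770) = 3.096
Loading dose = maintenance dose × R = 312 × 3.096 ≈ 966 mg

966 mg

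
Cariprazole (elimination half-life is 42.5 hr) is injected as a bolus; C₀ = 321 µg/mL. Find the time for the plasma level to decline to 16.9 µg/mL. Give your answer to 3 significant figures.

k = ln 2 / 42.5 = 0.01631 hr⁻¹
C(t) = C₀ e^(−kt)  ⇒  t = ln(C₀/C) / k
t = ln(321/16.9) / 0.01631 = 2.944 / 0.01631 ≈ 181 hours

181 hours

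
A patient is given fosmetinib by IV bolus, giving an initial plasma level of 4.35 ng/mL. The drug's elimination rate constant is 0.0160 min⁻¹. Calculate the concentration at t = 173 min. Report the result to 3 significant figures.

0.273 ng/mL

C(t) = C₀ e^(−kt) = 4.35 × e^(−0.01600 × 173) = 4.35 × e^(−2.768) = 4.35 × 0.06279 ≈ 0.273 ng/mL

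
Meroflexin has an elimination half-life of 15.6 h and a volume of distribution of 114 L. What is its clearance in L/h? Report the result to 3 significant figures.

5.07 L/h

k = ln 2 / t½ = ln 2 / 15.6 = 0.04443 h⁻¹
CL = k · V = 0.04443 × 114 ≈ 5.07 L/h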